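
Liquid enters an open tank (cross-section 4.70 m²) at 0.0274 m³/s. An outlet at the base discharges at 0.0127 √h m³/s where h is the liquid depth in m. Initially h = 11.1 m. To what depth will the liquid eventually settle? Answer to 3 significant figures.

A dh/dt = Q_in − 0.0127 √h. Steady state requires inflow = outflow:
Q_in = 0.0127 √h_ss ⇒ √h_ss = 0.0274/0.0127 = 2.1575.
h_ss = 2.1575² = 4.6547 m. (Since h₀ = 11.1 m > h_ss, the level will fall toward this value.)

4.65 m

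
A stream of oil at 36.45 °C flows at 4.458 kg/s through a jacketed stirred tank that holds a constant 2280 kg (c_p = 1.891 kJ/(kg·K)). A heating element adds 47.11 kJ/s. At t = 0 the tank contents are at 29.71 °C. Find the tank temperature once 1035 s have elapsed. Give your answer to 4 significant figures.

First-law balance (no shaft work): M c_p dT/dt = ṁ c_p (T_in − T) + 47.11.
Rearrange: dT/dt = (T_ss − T)/τ with τ = M/ṁ = 511.440 s and T_ss = T_in + Q̇/(ṁ c_p) = 42.0383 °C.
Solution: T(t) = T_ss + (T₀ − T_ss) e^(−t/τ).
T(1035) = 42.0383 + (-12.3283)·e^(−1035/511.440) = 42.0383 + (-12.3283)·0.132166 = 40.4089 °C.

40.41 °C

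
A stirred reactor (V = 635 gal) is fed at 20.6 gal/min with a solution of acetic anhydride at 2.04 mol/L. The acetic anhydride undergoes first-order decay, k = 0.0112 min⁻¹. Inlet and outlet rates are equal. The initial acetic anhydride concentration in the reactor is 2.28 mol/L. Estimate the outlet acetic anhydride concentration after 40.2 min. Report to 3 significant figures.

1.65 mol/L

Accumulation = in − out − consumed: V dC/dt = Q C_in − Q C − k V C.
This is linear with rate a = Q/V + k = 0.043641 min⁻¹.
C_ss = Q C_in/(Q + kV) = 1.5165 mol/L; C(t) = C_ss + (C₀ − C_ss) e^(−a t).
C(40.2) = 1.5165 + (0.76355)·e^(−0.043641·40.2) = 1.5165 + (0.76355)·0.17302 = 1.6486 mol/L.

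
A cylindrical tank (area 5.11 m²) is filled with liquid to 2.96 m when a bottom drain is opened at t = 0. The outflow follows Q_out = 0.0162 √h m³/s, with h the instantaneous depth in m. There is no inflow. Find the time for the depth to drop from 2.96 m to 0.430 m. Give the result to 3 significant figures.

672 s

Mass balance (ρ constant): A dh/dt = −0.0162 √h.
This is separable: 2 d(√h)/dt = −0.0162/A, so √h = √h₀ − (0.0162/(2A)) t.
t = 2A(√h₀ − √h)/0.0162 = 2·5.11·(√2.96 − √0.430)/0.0162
  = 10.220 × (1.7205 − 0.65574) / 0.0162 = 671.69 s.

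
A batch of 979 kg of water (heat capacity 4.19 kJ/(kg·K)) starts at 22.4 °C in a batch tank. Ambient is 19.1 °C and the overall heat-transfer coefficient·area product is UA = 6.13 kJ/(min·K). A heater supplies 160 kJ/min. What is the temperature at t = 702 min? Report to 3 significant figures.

Lumped-capacitance energy balance: M c_p dT/dt = UA(T_amb − T) + Q̇.
dT/dt = (T_ss − T)/τ with T_ss = T_amb + Q̇/UA = 19.1 + 160/6.13 = 45.201 °C, τ = M c_p/UA = 979·4.19/6.13 = 669.17 min.
Solution: T(t) = T_ss + (T₀ − T_ss) e^(−t/τ).
T(702) = 45.201 + (-22.801)·0.35027 = 37.215 °C.

37.2 °C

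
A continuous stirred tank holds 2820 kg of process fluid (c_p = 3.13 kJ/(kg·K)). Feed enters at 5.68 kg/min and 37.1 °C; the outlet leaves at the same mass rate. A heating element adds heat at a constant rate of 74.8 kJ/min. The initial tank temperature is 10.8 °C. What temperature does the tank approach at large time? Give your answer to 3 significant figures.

Energy balance: M c_p dT/dt = ṁ c_p (T_in − T) + 74.8.
At steady state dT/dt = 0 ⇒ T_ss = T_in + Q̇/(ṁ c_p) = 37.1 + 74.8/(5.68·3.13) = 41.307 °C.

41.3 °C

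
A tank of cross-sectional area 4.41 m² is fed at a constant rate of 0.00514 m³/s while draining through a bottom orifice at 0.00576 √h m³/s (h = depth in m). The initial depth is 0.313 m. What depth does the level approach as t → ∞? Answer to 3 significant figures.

Unsteady balance on liquid volume: A dh/dt = Q_in − 0.00576 √h. At steady state dh/dt = 0:
Q_in = 0.00576 √h_ss ⇒ √h_ss = 0.00514/0.00576 = 0.89236.
h_ss = 0.89236² = 0.79631 m. (Since h₀ = 0.313 m < h_ss, the level will rise toward this value.)

0.796 m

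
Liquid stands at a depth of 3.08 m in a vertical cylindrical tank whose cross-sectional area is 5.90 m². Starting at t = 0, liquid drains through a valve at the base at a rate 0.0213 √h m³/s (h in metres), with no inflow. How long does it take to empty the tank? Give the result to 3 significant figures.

972 s

A dh/dt = −Q_out = −0.0213 √h.
Separate and integrate: 2(√h − √h₀) = −(0.0213/A) t.
Tank is empty when √h = 0: t_empty = 2A√h₀/0.0213.
t_empty = 2·5.90·√3.08/0.0213 = 11.800·1.7550/0.0213 = 972.25 s.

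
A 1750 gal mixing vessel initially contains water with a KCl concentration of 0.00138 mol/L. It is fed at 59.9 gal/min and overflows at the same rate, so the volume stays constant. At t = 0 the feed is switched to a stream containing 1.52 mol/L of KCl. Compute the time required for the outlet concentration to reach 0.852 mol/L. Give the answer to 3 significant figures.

Species balance on the tank: V dC/dt = Q(C_in − C), so τ = V/Q = 29.215 min.
C(t) = C_in + (C₀ − C_in) e^(−t/τ). Set C = 0.852 and solve for t:
e^(−t/τ) = (C − C_in)/(C₀ − C_in) = (0.852 − 1.52)/(0.00138 − 1.52) = 0.43987
t = −τ ln(…) = 29.215 × 0.82127 = 23.994 min.

24.0 min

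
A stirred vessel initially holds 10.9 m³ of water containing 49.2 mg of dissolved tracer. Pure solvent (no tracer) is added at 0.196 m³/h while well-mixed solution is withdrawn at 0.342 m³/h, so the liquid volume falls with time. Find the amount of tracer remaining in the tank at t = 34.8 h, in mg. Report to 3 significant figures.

11.3 mg

Total volume: dV/dt = Q_in − Q_out = -0.14600 m³/h, so V(t) = 10.9 − 0.14600 t and V(34.8) = 5.8192 m³.
No tracer enters, so dm/dt = −Q_out · (m/V).
Separate: dm/m = −Q_out dt/V(t) ⇒ ln(m/m₀) = −(Q_out/(Q_in−Q_out)) ln(V/V₀).
m = m₀ (V₀/V)^(Q_out/(Q_in−Q_out)) = 49.2 × (10.9/5.8192)^(-2.3425) = 11.311 mg.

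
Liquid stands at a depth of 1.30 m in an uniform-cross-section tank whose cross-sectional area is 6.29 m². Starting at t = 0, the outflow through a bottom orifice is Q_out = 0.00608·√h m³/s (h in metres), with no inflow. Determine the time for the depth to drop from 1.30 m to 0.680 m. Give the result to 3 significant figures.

A dh/dt = −Q_out = −0.00608 √h.
This is separable: 2 d(√h)/dt = −0.00608/A, so √h = √h₀ − (0.00608/(2A)) t.
t = 2A(√h₀ − √h)/0.00608 = 2·6.29·(√1.30 − √0.680)/0.00608
  = 12.580 × (1.1402 − 0.82462) / 0.00608 = 652.91 s.

653 s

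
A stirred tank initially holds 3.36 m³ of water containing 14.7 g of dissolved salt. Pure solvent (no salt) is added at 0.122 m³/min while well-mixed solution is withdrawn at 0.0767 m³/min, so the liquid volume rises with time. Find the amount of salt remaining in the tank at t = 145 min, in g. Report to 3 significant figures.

Let m(t) be the amount of salt. Volume: V(t) = V₀ + (Q_in − Q_out) t = 3.36 + 0.045300 t; V(145) = 9.9285 m³.
Solute balance: dm/dt = 0 − Q_out C = −Q_out m/V(t).
Separate: dm/m = −Q_out dt/V(t) ⇒ ln(m/m₀) = −(Q_out/(Q_in−Q_out)) ln(V/V₀).
m = m₀ (V₀/V)^(Q_out/(Q_in−Q_out)) = 14.7 × (3.36/9.9285)^(1.6932) = 2.3475 g.

2.35 g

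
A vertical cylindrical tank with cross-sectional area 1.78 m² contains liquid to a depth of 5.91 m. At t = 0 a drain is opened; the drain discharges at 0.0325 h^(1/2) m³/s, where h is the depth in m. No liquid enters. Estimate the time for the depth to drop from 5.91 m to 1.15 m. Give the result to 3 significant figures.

149 s

Accumulation of liquid (constant cross-section A): A dh/dt = −0.0325 √h.
This is separable: 2 d(√h)/dt = −0.0325/A, so √h = √h₀ − (0.0325/(2A)) t.
t = 2A(√h₀ − √h)/0.0325 = 2·1.78·(√5.91 − √1.15)/0.0325
  = 3.5600 × (2.4310 − 1.0724) / 0.0325 = 148.83 s.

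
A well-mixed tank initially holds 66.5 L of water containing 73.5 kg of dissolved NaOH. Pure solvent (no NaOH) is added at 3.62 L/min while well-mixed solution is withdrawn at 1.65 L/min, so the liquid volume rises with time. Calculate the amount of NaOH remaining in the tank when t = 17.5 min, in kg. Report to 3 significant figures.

Total volume: dV/dt = Q_in − Q_out = 1.9700 L/min, so V(t) = 66.5 + 1.9700 t and V(17.5) = 100.97 L.
Solute balance: dm/dt = 0 − Q_out C = −Q_out m/V(t).
dm/m = −Q_out dt/(V₀ + 1.9700 t); integrating gives ln(m/m₀) = −(Q_out/(Q_in−Q_out)) ln(V/V₀).
m = m₀ (V₀/V)^(Q_out/(Q_in−Q_out)) = 73.5 × (66.5/100.97)^(0.83756) = 51.804 kg.

51.8 kg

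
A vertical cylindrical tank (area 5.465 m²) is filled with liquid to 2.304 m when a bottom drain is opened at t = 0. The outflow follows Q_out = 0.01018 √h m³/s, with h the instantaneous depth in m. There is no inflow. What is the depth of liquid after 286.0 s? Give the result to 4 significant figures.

With no inflow, A dh/dt = −0.01018 √h.
This is separable: 2 d(√h)/dt = −0.01018/A, so √h = √h₀ − (0.01018/(2A)) t.
√h = √2.304 − 0.01018·286.0/(2·5.465) = 1.51789 − 0.266375 = 1.25152.
h = 1.25152² = 1.56630 m.

1.566 m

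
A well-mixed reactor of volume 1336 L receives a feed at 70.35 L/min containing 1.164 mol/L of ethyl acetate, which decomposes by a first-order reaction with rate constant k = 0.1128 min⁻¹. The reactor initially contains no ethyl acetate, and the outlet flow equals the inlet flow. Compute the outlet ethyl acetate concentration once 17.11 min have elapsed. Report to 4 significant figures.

Accumulation = in − out − consumed: V dC/dt = Q C_in − Q C − k V C.
This is linear with rate a = Q/V + k = 0.165457 min⁻¹.
C_ss = Q C_in/(Q + kV) = 0.370446 mol/L; C(t) = C_ss + (C₀ − C_ss) e^(−a t).
C(17.11) = 0.370446 + (-0.370446)·e^(−0.165457·17.11) = 0.370446 + (-0.370446)·0.0589555 = 0.348606 mol/L.

0.3486 mol/L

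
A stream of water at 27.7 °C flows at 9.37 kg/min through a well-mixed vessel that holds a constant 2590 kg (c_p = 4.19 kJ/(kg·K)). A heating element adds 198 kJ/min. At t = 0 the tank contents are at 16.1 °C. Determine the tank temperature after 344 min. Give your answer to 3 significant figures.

27.9 °C

M c_p dT/dt = ṁ c_p (T_in − T) + Q̇.
Rearrange: dT/dt = (T_ss − T)/τ with τ = M/ṁ = 276.41 min and T_ss = T_in + Q̇/(ṁ c_p) = 32.743 °C.
T approaches T_ss exponentially: T(t) = T_ss + (T₀ − T_ss) e^(−t/τ).
T(344) = 32.743 + (-16.643)·e^(−344/276.41) = 32.743 + (-16.643)·0.28808 = 27.949 °C.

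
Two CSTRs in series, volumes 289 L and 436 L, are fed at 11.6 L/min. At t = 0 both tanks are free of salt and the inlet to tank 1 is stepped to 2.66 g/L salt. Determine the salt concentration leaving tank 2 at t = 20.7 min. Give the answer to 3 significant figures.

Each tank obeys Vᵢ dCᵢ/dt = Q(Cᵢ₋₁ − Cᵢ), so τᵢ = Vᵢ/Q.
τ₁ = 289/11.6 = 24.914 min; τ₂ = 436/11.6 = 37.586 min.
Solving the cascade with C₁(0)=C₂(0)=0 gives C₂(t) = C_in[1 − (τ₁ e^(−t/τ₁) − τ₂ e^(−t/τ₂))/(τ₁ − τ₂)].
At t = 20.7: e^(−t/τ₁) = 0.43567, e^(−t/τ₂) = 0.57653.
C₂ = 2.66·[1 − (24.914·0.43567 − 37.586·0.57653)/(-12.672)] = 2.66·0.14656 = 0.38984 g/L.

0.390 g/L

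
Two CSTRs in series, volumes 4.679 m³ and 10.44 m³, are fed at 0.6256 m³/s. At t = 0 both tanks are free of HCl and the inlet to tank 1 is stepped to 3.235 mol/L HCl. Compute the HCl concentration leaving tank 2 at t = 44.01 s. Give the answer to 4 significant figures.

2.823 mol/L

Time constants: τᵢ = Vᵢ/Q for each well-mixed tank.
τ₁ = 4.679/0.6256 = 7.47922 s; τ₂ = 10.44/0.6256 = 16.6880 s.
Solving the cascade with C₁(0)=C₂(0)=0 gives C₂(t) = C_in[1 − (τ₁ e^(−t/τ₁) − τ₂ e^(−t/τ₂))/(τ₁ − τ₂)].
At t = 44.01: e^(−t/τ₁) = 0.00278278, e^(−t/τ₂) = 0.0715594.
C₂ = 3.235·[1 − (7.47922·0.00278278 − 16.6880·0.0715594)/(-9.20876)] = 3.235·0.872581 = 2.82280 mol/L.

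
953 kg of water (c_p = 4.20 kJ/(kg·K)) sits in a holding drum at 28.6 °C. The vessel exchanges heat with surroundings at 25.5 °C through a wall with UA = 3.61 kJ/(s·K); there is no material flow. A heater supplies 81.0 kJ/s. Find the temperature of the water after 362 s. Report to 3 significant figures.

Lumped-capacitance energy balance: M c_p dT/dt = UA(T_amb − T) + Q̇.
dT/dt = (T_ss − T)/τ with T_ss = T_amb + Q̇/UA = 25.5 + 81.0/3.61 = 47.938 °C, τ = M c_p/UA = 953·4.20/3.61 = 1108.8 s.
This is linear first-order; T(t) = T_ss + (T₀ − T_ss) e^(−t/τ).
T(362) = 47.938 + (-19.338)·0.72145 = 33.987 °C.

34.0 °C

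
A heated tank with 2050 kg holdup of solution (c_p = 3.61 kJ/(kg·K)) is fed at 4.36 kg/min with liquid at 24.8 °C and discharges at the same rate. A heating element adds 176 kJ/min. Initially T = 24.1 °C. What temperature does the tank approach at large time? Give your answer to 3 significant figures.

M c_p dT/dt = ṁ c_p (T_in − T) + Q̇.
At steady state dT/dt = 0 ⇒ T_ss = T_in + Q̇/(ṁ c_p) = 24.8 + 176/(4.36·3.61) = 35.982 °C.

36.0 °C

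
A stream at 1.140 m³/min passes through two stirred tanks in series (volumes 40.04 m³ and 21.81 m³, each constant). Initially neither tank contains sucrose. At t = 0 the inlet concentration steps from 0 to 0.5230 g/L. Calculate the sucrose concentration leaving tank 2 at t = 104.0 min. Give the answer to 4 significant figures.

Time constants: τᵢ = Vᵢ/Q for each well-mixed tank.
τ₁ = 40.04/1.140 = 35.1228 min; τ₂ = 21.81/1.140 = 19.1316 min.
Tank 1: C₁ = C_in(1 − e^(−t/τ₁)). Tank 2 (τ₁ ≠ τ₂): C₂ = C_in[1 − (τ₁ e^(−t/τ₁) − τ₂ e^(−t/τ₂))/(τ₁ − τ₂)].
At t = 104.0: e^(−t/τ₁) = 0.0517651, e^(−t/τ₂) = 0.00435671.
C₂ = 0.5230·[1 − (35.1228·0.0517651 − 19.1316·0.00435671)/(15.9912)] = 0.5230·0.891516 = 0.466263 g/L.

0.4663 g/L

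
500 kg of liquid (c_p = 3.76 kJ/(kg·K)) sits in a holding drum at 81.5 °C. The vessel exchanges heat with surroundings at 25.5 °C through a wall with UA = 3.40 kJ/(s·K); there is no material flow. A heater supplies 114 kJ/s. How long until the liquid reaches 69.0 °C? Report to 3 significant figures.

449 s

Lumped-capacitance energy balance: M c_p dT/dt = UA(T_amb − T) + Q̇.
τ = M c_p/UA = 552.94 s; T_ss = T_amb + Q̇/UA = 25.5 + 114/3.40 = 59.029 °C.
T(t) = T_ss + (T₀ − T_ss)e^(−t/τ); set T = 69.0:
t = −τ ln[(T − T_ss)/(T₀ − T_ss)] = −552.94 · ln(0.44372) = 449.30 s.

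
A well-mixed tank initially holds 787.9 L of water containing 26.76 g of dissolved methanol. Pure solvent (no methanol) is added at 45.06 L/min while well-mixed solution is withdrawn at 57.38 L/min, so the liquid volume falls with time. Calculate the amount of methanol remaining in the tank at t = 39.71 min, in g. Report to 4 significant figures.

0.2920 g

Let m(t) be the amount of methanol. Volume: V(t) = V₀ + (Q_in − Q_out) t = 787.9 − 12.3200 t; V(39.71) = 298.673 L.
No methanol enters, so dm/dt = −Q_out · (m/V).
Separate: dm/m = −Q_out dt/V(t) ⇒ ln(m/m₀) = −(Q_out/(Q_in−Q_out)) ln(V/V₀).
m = m₀ (V₀/V)^(Q_out/(Q_in−Q_out)) = 26.76 × (787.9/298.673)^(-4.65747) = 0.292018 g.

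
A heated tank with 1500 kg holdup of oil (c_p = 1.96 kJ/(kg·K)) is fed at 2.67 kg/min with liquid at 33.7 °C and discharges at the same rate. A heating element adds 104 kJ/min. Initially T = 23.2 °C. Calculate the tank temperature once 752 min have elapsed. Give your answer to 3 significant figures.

First-law balance (no shaft work): M c_p dT/dt = ṁ c_p (T_in − T) + 104.
τ = M/ṁ = 561.80 min; T_ss = T_in + Q̇/(ṁ c_p) = 33.7 + 104/(2.67·1.96) = 53.573 °C.
Solution: T(t) = T_ss + (T₀ − T_ss) e^(−t/τ).
T(752) = 53.573 + (-30.373)·e^(−752/561.80) = 53.573 + (-30.373)·0.26222 = 45.609 °C.

45.6 °C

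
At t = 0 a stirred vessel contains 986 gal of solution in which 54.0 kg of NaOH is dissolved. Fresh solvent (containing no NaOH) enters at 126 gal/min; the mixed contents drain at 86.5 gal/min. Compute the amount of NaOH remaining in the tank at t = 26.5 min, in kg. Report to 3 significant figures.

Total volume: dV/dt = Q_in − Q_out = 39.500 gal/min, so V(t) = 986 + 39.500 t and V(26.5) = 2032.8 gal.
Solute balance: dm/dt = 0 − Q_out C = −Q_out m/V(t).
dm/m = −Q_out dt/(V₀ + 39.500 t); integrating gives ln(m/m₀) = −(Q_out/(Q_in−Q_out)) ln(V/V₀).
m = m₀ (V₀/V)^(Q_out/(Q_in−Q_out)) = 54.0 × (986/2032.8)^(2.1899) = 11.074 kg.

11.1 kg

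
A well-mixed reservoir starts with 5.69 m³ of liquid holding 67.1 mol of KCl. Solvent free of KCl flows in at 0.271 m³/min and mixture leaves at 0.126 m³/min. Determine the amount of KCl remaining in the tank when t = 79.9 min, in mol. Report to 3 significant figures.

25.6 mol

Let m(t) be the amount of KCl. Volume: V(t) = V₀ + (Q_in − Q_out) t = 5.69 + 0.14500 t; V(79.9) = 17.276 m³.
No KCl enters, so dm/dt = −Q_out · (m/V).
Separate: dm/m = −Q_out dt/V(t) ⇒ ln(m/m₀) = −(Q_out/(Q_in−Q_out)) ln(V/V₀).
m = m₀ (V₀/V)^(Q_out/(Q_in−Q_out)) = 67.1 × (5.69/17.276)^(0.86897) = 25.563 mol.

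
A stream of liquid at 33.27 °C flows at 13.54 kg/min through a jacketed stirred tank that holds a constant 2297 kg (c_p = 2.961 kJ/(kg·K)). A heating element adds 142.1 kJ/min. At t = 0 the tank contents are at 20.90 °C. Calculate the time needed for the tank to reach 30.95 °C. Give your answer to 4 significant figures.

169.4 min

First-law balance (no shaft work): M c_p dT/dt = ṁ c_p (T_in − T) + 142.1.
τ = M/ṁ = 169.645 min; T_ss = T_in + Q̇/(ṁ c_p) = 36.8144 °C.
T(t) = T_ss + (T₀ − T_ss) e^(−t/τ). Set T = 30.95:
e^(−t/τ) = (30.95 − 36.8144)/(20.90 − 36.8144) = 0.368495
t = −169.645 · ln(0.368495) = 169.362 min.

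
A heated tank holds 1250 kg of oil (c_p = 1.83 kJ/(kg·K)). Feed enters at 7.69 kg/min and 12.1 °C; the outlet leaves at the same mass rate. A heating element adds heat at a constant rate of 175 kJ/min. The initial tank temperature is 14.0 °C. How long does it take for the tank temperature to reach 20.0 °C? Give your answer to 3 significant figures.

Energy balance: M c_p dT/dt = ṁ c_p (T_in − T) + 175.
τ = M/ṁ = 162.55 min; T_ss = T_in + Q̇/(ṁ c_p) = 24.535 °C.
T(t) = T_ss + (T₀ − T_ss) e^(−t/τ). Set T = 20.0:
e^(−t/τ) = (20.0 − 24.535)/(14.0 − 24.535) = 0.43049
t = −162.55 · ln(0.43049) = 137.00 min.

137 min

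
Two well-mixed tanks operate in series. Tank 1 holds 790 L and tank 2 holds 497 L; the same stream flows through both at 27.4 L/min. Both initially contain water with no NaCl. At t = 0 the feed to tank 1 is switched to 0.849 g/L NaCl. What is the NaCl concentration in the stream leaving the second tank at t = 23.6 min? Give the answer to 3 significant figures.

0.231 g/L

Each tank obeys Vᵢ dCᵢ/dt = Q(Cᵢ₋₁ − Cᵢ), so τᵢ = Vᵢ/Q.
τ₁ = 790/27.4 = 28.832 min; τ₂ = 497/27.4 = 18.139 min.
Tank 1: C₁ = C_in(1 − e^(−t/τ₁)). Tank 2 (τ₁ ≠ τ₂): C₂ = C_in[1 − (τ₁ e^(−t/τ₁) − τ₂ e^(−t/τ₂))/(τ₁ − τ₂)].
At t = 23.6: e^(−t/τ₁) = 0.44108, e^(−t/τ₂) = 0.27224.
C₂ = 0.849·[1 − (28.832·0.44108 − 18.139·0.27224)/(10.693)] = 0.849·0.27252 = 0.23137 g/L.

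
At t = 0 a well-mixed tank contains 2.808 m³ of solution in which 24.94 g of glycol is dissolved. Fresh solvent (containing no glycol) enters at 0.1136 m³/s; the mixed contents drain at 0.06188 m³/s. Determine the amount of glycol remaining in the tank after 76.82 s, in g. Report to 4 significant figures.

Total volume: dV/dt = Q_in − Q_out = 0.0517200 m³/s, so V(t) = 2.808 + 0.0517200 t and V(76.82) = 6.78113 m³.
No glycol enters, so dm/dt = −Q_out · (m/V).
Separate: dm/m = −Q_out dt/V(t) ⇒ ln(m/m₀) = −(Q_out/(Q_in−Q_out)) ln(V/V₀).
m = m₀ (V₀/V)^(Q_out/(Q_in−Q_out)) = 24.94 × (2.808/6.78113)^(1.19644) = 8.68506 g.

8.685 g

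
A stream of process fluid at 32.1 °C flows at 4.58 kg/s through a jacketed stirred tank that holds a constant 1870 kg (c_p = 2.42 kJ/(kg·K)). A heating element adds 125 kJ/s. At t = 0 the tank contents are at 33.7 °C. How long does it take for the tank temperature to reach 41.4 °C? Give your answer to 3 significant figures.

648 s

Energy balance: M c_p dT/dt = ṁ c_p (T_in − T) + 125.
τ = M/ṁ = 408.30 s; T_ss = T_in + Q̇/(ṁ c_p) = 43.378 °C.
T(t) = T_ss + (T₀ − T_ss) e^(−t/τ). Set T = 41.4:
e^(−t/τ) = (41.4 − 43.378)/(33.7 − 43.378) = 0.20437
t = −408.30 · ln(0.20437) = 648.29 s.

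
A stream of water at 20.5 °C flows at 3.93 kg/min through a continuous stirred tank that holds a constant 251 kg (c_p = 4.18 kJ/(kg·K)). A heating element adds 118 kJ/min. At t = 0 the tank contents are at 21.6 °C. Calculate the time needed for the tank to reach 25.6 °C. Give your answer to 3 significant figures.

68.4 min

M c_p dT/dt = ṁ c_p (T_in − T) + Q̇.
τ = M/ṁ = 63.868 min; T_ss = T_in + Q̇/(ṁ c_p) = 27.683 °C.
T(t) = T_ss + (T₀ − T_ss) e^(−t/τ). Set T = 25.6:
e^(−t/τ) = (25.6 − 27.683)/(21.6 − 27.683) = 0.34244
t = −63.868 · ln(0.34244) = 68.444 min.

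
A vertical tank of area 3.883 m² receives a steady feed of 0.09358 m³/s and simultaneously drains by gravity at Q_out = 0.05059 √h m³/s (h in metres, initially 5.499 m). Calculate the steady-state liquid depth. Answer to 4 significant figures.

3.422 m

A dh/dt = Q_in − 0.05059 √h. Steady state requires inflow = outflow:
Q_in = 0.05059 √h_ss ⇒ √h_ss = 0.09358/0.05059 = 1.84977.
h_ss = 1.84977² = 3.42166 m. (Since h₀ = 5.499 m > h_ss, the level will fall toward this value.)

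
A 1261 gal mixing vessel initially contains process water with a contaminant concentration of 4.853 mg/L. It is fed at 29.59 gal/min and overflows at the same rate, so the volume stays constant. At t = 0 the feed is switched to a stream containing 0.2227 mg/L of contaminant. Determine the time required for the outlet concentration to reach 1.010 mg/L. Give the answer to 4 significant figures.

Species balance on the tank: V dC/dt = Q(C_in − C), so τ = V/Q = 42.6157 min.
C(t) = C_in + (C₀ − C_in) e^(−t/τ). Set C = 1.010 and solve for t:
e^(−t/τ) = (C − C_in)/(C₀ − C_in) = (1.010 − 0.2227)/(4.853 − 0.2227) = 0.170032
t = −τ ln(…) = 42.6157 × 1.77177 = 75.5052 min.

75.51 min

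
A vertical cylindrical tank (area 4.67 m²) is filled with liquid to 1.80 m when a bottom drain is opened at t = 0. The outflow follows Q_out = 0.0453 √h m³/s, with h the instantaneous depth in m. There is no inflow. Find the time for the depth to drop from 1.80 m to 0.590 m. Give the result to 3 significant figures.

118 s

Mass balance (ρ constant): A dh/dt = −0.0453 √h.
This is separable: 2 d(√h)/dt = −0.0453/A, so √h = √h₀ − (0.0453/(2A)) t.
t = 2A(√h₀ − √h)/0.0453 = 2·4.67·(√1.80 − √0.590)/0.0453
  = 9.3400 × (1.3416 − 0.76811) / 0.0453 = 118.25 s.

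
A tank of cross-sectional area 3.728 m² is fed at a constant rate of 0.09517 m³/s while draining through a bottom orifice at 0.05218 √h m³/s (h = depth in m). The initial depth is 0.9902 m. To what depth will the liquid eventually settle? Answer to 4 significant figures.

3.327 m

Accumulation of liquid (constant cross-section A): A dh/dt = Q_in − 0.05218 √h. At steady state dh/dt = 0:
Q_in = 0.05218 √h_ss ⇒ √h_ss = 0.09517/0.05218 = 1.82388.
h_ss = 1.82388² = 3.32653 m. (Since h₀ = 0.9902 m < h_ss, the level will rise toward this value.)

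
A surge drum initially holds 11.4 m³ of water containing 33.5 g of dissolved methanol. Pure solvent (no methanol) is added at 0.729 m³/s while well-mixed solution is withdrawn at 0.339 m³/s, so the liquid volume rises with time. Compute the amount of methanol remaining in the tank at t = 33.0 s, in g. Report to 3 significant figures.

17.4 g

Total volume: dV/dt = Q_in − Q_out = 0.39000 m³/s, so V(t) = 11.4 + 0.39000 t and V(33.0) = 24.270 m³.
Solute balance: dm/dt = 0 − Q_out C = −Q_out m/V(t).
dm/m = −Q_out dt/(V₀ + 0.39000 t); integrating gives ln(m/m₀) = −(Q_out/(Q_in−Q_out)) ln(V/V₀).
m = m₀ (V₀/V)^(Q_out/(Q_in−Q_out)) = 33.5 × (11.4/24.270)^(0.86923) = 17.370 g.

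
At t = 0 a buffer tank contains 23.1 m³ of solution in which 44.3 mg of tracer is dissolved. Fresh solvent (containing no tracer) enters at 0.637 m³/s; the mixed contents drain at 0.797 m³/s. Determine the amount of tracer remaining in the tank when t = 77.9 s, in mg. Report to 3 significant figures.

0.930 mg

Let m(t) be the amount of tracer. Volume: V(t) = V₀ + (Q_in − Q_out) t = 23.1 − 0.16000 t; V(77.9) = 10.636 m³.
Solute balance: dm/dt = 0 − Q_out C = −Q_out m/V(t).
Separate: dm/m = −Q_out dt/V(t) ⇒ ln(m/m₀) = −(Q_out/(Q_in−Q_out)) ln(V/V₀).
m = m₀ (V₀/V)^(Q_out/(Q_in−Q_out)) = 44.3 × (23.1/10.636)^(-4.9812) = 0.93015 mg.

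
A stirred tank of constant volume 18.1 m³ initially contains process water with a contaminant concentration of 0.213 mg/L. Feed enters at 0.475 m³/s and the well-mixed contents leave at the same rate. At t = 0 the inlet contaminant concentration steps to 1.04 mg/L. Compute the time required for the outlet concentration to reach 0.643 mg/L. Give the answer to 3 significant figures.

Species balance: V dC/dt = Q(C_in − C) ⇒ τ = V/Q = 38.105 s.
C(t) = C_in + (C₀ − C_in) e^(−t/τ). Set C = 0.643 and solve for t:
e^(−t/τ) = (C − C_in)/(C₀ − C_in) = (0.643 − 1.04)/(0.213 − 1.04) = 0.48005
t = −τ ln(…) = 38.105 × 0.73387 = 27.964 s.

28.0 s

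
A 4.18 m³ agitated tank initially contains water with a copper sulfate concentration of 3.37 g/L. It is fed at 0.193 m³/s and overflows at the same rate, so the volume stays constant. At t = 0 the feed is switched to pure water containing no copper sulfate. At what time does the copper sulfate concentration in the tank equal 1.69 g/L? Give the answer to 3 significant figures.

Mass balance on the solute (V constant): V dC/dt = Q(C_in − C), so τ = V/Q = 21.658 s.
C(t) = C_in + (C₀ − C_in) e^(−t/τ). Set C = 1.69 and solve for t:
e^(−t/τ) = (C − C_in)/(C₀ − C_in) = (1.69 − 0)/(3.37 − 0) = 0.50148
t = −τ ln(…) = 21.658 × 0.69018 = 14.948 s.

14.9 s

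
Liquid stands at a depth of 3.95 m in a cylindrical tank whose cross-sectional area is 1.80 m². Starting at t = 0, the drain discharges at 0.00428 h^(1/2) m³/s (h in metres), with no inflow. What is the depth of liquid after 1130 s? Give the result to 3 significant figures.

Unsteady balance on liquid volume: A dh/dt = −0.00428 √h.
This is separable: 2 d(√h)/dt = −0.00428/A, so √h = √h₀ − (0.00428/(2A)) t.
√h = √3.95 − 0.00428·1130/(2·1.80) = 1.9875 − 1.3434 = 0.64402.
h = 0.64402² = 0.41476 m.

0.415 m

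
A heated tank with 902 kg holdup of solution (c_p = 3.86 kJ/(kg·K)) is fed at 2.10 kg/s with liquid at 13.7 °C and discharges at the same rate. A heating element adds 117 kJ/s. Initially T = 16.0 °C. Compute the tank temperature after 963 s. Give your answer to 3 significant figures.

M c_p dT/dt = ṁ c_p (T_in − T) + Q̇.
τ = M/ṁ = 429.52 s; T_ss = T_in + Q̇/(ṁ c_p) = 13.7 + 117/(2.10·3.86) = 28.134 °C.
Solution: T(t) = T_ss + (T₀ − T_ss) e^(−t/τ).
T(963) = 28.134 + (-12.134)·e^(−963/429.52) = 28.134 + (-12.134)·0.10624 = 26.845 °C.

26.8 °C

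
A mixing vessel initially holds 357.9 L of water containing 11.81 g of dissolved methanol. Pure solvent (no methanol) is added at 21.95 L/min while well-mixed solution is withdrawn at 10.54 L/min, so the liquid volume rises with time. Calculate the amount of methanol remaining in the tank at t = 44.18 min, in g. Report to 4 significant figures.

Let m(t) be the amount of methanol. Volume: V(t) = V₀ + (Q_in − Q_out) t = 357.9 + 11.4100 t; V(44.18) = 861.994 L.
Species balance (pure solvent in): dm/dt = −Q_out · m/V(t).
Separate: dm/m = −Q_out dt/V(t) ⇒ ln(m/m₀) = −(Q_out/(Q_in−Q_out)) ln(V/V₀).
m = m₀ (V₀/V)^(Q_out/(Q_in−Q_out)) = 11.81 × (357.9/861.994)^(0.923751) = 5.24342 g.

5.243 g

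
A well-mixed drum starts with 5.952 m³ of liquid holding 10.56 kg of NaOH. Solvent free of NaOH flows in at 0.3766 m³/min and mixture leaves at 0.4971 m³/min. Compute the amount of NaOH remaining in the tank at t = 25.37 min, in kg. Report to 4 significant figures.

0.5399 kg

Let m(t) be the amount of NaOH. Volume: V(t) = V₀ + (Q_in − Q_out) t = 5.952 − 0.120500 t; V(25.37) = 2.89492 m³.
Solute balance: dm/dt = 0 − Q_out C = −Q_out m/V(t).
dm/m = −Q_out dt/(V₀ − 0.120500 t); integrating gives ln(m/m₀) = −(Q_out/(Q_in−Q_out)) ln(V/V₀).
m = m₀ (V₀/V)^(Q_out/(Q_in−Q_out)) = 10.56 × (5.952/2.89492)^(-4.12531) = 0.539920 kg.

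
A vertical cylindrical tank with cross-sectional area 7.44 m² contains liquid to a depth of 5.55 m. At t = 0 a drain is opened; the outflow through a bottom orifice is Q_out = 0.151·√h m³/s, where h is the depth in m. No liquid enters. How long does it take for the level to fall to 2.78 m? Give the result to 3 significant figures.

Volume balance on the tank: A dh/dt = −0.151 √h.
∫ h^(−1/2) dh = −(0.151/A) ∫ dt, giving 2√h = 2√h₀ − (0.151/A) t.
t = 2A(√h₀ − √h)/0.151 = 2·7.44·(√5.55 − √2.78)/0.151
  = 14.880 × (2.3558 − 1.6673) / 0.151 = 67.848 s.

67.8 s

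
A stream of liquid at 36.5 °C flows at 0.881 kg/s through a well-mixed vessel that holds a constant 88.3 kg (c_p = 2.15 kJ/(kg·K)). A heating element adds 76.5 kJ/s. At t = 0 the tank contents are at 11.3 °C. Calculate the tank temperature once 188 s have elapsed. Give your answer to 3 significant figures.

Energy balance: M c_p dT/dt = ṁ c_p (T_in − T) + 76.5.
Rearrange: dT/dt = (T_ss − T)/τ with τ = M/ṁ = 100.23 s and T_ss = T_in + Q̇/(ṁ c_p) = 76.888 °C.
Solution: T(t) = T_ss + (T₀ − T_ss) e^(−t/τ).
T(188) = 76.888 + (-65.588)·e^(−188/100.23) = 76.888 + (-65.588)·0.15324 = 66.837 °C.

66.8 °C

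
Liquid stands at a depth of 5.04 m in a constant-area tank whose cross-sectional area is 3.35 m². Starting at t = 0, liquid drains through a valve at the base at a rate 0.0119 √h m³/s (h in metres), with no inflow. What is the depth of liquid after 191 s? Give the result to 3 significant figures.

3.63 m

Unsteady balance on liquid volume: A dh/dt = −0.0119 √h.
This is separable: 2 d(√h)/dt = −0.0119/A, so √h = √h₀ − (0.0119/(2A)) t.
√h = √5.04 − 0.0119·191/(2·3.35) = 2.2450 − 0.33924 = 1.9058.
h = 1.9058² = 3.6319 m.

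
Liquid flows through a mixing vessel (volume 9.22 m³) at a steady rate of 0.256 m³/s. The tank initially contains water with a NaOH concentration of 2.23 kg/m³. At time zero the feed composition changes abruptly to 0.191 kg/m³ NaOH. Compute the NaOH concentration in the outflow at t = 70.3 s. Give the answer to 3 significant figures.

Transient balance on the dissolved component: V dC/dt = Q(C_in − C).
Rewrite as dC/dt + C/τ = C_in/τ, τ = V/Q = 36.016 s.
Integrating: C(t) = C_in + (C₀ − C_in) e^(−t/τ).
C(70.3) = 0.191 + (2.23 − 0.191)·e^(−70.3/36.016) = 0.191 + (2.0390)·0.14200 = 0.48054 kg/m³.

0.481 kg/m³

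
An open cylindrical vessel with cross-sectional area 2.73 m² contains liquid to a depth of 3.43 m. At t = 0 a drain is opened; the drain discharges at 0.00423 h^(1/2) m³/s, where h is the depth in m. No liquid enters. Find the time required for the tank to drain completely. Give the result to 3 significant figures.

With no inflow, A dh/dt = −0.00423 √h.
This is separable: 2 d(√h)/dt = −0.00423/A, so √h = √h₀ − (0.00423/(2A)) t.
Set h = 0: 2√h₀ = (0.00423/A) t_empty ⇒ t_empty = 2A√h₀/0.00423.
t_empty = 2·2.73·√3.43/0.00423 = 5.4600·1.8520/0.00423 = 2390.6 s.

2390 s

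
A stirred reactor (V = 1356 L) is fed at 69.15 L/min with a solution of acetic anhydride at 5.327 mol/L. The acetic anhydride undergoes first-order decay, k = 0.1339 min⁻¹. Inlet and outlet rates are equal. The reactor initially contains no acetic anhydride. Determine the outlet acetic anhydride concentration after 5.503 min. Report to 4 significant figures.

V dC/dt = Q(C_in − C) − k V C.
dC/dt = (Q/V) C_in − (Q/V + k) C; effective rate a = Q/V + k = 0.0509956 + 0.1339 = 0.184896 min⁻¹.
C_ss = Q C_in/(Q + kV) = 1.46923 mol/L; C(t) = C_ss + (C₀ − C_ss) e^(−a t).
C(5.503) = 1.46923 + (-1.46923)·e^(−0.184896·5.503) = 1.46923 + (-1.46923)·0.361505 = 0.938094 mol/L.

0.9381 mol/L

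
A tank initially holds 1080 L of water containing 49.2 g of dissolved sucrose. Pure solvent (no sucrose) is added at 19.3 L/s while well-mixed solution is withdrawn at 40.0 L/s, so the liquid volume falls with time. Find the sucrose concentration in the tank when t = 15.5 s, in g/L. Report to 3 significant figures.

0.0328 g/L

Total volume: dV/dt = Q_in − Q_out = -20.700 L/s, so V(t) = 1080 − 20.700 t and V(15.5) = 759.15 L.
Solute balance: dm/dt = 0 − Q_out C = −Q_out m/V(t).
Separate: dm/m = −Q_out dt/V(t) ⇒ ln(m/m₀) = −(Q_out/(Q_in−Q_out)) ln(V/V₀).
m = m₀ (V₀/V)^(Q_out/(Q_in−Q_out)) = 49.2 × (1080/759.15)^(-1.9324) = 24.896 g.
C = m/V = 24.896/759.15 = 0.032794 g/L.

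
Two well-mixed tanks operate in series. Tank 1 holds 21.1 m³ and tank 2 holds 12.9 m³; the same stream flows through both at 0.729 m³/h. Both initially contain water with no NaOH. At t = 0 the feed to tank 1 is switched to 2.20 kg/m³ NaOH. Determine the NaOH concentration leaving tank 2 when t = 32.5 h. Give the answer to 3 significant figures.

Each tank obeys Vᵢ dCᵢ/dt = Q(Cᵢ₋₁ − Cᵢ), so τᵢ = Vᵢ/Q.
τ₁ = 21.1/0.729 = 28.944 h; τ₂ = 12.9/0.729 = 17.695 h.
Tank 1: C₁ = C_in(1 − e^(−t/τ₁)). Tank 2 (τ₁ ≠ τ₂): C₂ = C_in[1 − (τ₁ e^(−t/τ₁) − τ₂ e^(−t/τ₂))/(τ₁ − τ₂)].
At t = 32.5: e^(−t/τ₁) = 0.32535, e^(−t/τ₂) = 0.15935.
C₂ = 2.20·[1 − (28.944·0.32535 − 17.695·0.15935)/(11.248)] = 2.20·0.41352 = 0.90975 kg/m³.

0.910 kg/m³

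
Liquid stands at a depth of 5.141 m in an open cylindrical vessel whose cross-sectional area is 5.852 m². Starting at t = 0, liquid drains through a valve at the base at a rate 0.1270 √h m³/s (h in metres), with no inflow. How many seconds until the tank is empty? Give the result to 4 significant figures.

With no inflow, A dh/dt = −0.1270 √h.
This is separable: 2 d(√h)/dt = −0.1270/A, so √h = √h₀ − (0.1270/(2A)) t.
Set h = 0: 2√h₀ = (0.1270/A) t_empty ⇒ t_empty = 2A√h₀/0.1270.
t_empty = 2·5.852·√5.141/0.1270 = 11.7040·2.26738/0.1270 = 208.956 s.

209.0 s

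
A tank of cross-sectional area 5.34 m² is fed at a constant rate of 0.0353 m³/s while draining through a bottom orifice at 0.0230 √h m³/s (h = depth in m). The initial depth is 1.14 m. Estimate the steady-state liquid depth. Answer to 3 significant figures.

A dh/dt = Q_in − 0.0230 √h. Steady state requires inflow = outflow:
Q_in = 0.0230 √h_ss ⇒ √h_ss = 0.0353/0.0230 = 1.5348.
h_ss = 1.5348² = 2.3556 m. (Since h₀ = 1.14 m < h_ss, the level will rise toward this value.)

2.36 m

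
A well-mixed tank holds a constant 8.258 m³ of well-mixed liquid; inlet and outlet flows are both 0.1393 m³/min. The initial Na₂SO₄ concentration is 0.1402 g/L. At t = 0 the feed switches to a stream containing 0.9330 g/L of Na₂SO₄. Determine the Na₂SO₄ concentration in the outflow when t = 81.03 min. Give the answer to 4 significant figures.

Unsteady species balance (constant V, well mixed): V dC/dt = Q(C_in − C).
Rewrite as dC/dt + C/τ = C_in/τ, τ = V/Q = 59.2821 min.
C approaches C_in exponentially: C(t) = C_in + (C₀ − C_in) e^(−t/τ).
C(81.03) = 0.9330 + (0.1402 − 0.9330)·e^(−81.03/59.2821) = 0.9330 + (-0.792800)·0.254908 = 0.730909 g/L.

0.7309 g/L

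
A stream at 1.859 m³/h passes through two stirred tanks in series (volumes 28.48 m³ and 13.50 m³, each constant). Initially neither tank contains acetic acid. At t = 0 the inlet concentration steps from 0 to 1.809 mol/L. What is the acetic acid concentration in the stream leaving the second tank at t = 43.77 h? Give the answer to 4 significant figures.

Time constants: τᵢ = Vᵢ/Q for each well-mixed tank.
τ₁ = 28.48/1.859 = 15.3201 h; τ₂ = 13.50/1.859 = 7.26197 h.
Solving the cascade with C₁(0)=C₂(0)=0 gives C₂(t) = C_in[1 − (τ₁ e^(−t/τ₁) − τ₂ e^(−t/τ₂))/(τ₁ − τ₂)].
At t = 43.77: e^(−t/τ₁) = 0.0574387, e^(−t/τ₂) = 0.00241202.
C₂ = 1.809·[1 − (15.3201·0.0574387 − 7.26197·0.00241202)/(8.05810)] = 1.809·0.892971 = 1.61538 mol/L.

1.615 mol/L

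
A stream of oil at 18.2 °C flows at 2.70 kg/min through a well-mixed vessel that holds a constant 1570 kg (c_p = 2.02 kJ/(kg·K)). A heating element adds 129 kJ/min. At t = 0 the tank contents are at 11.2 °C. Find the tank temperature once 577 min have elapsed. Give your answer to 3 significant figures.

M c_p dT/dt = ṁ c_p (T_in − T) + Q̇.
Rearrange: dT/dt = (T_ss − T)/τ with τ = M/ṁ = 581.48 min and T_ss = T_in + Q̇/(ṁ c_p) = 41.852 °C.
T approaches T_ss exponentially: T(t) = T_ss + (T₀ − T_ss) e^(−t/τ).
T(577) = 41.852 + (-30.652)·e^(−577/581.48) = 41.852 + (-30.652)·0.37073 = 30.489 °C.

30.5 °C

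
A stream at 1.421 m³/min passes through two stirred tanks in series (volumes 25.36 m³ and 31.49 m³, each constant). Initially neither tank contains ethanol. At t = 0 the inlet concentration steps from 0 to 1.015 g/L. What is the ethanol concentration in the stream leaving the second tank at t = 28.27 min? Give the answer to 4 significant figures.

0.4204 g/L

Time constants: τᵢ = Vᵢ/Q for each well-mixed tank.
τ₁ = 25.36/1.421 = 17.8466 min; τ₂ = 31.49/1.421 = 22.1605 min.
Tank 1: C₁ = C_in(1 − e^(−t/τ₁)). Tank 2 (τ₁ ≠ τ₂): C₂ = C_in[1 − (τ₁ e^(−t/τ₁) − τ₂ e^(−t/τ₂))/(τ₁ − τ₂)].
At t = 28.27: e^(−t/τ₁) = 0.205141, e^(−t/τ₂) = 0.279237.
C₂ = 1.015·[1 − (17.8466·0.205141 − 22.1605·0.279237)/(-4.31386)] = 1.015·0.414229 = 0.420443 g/L.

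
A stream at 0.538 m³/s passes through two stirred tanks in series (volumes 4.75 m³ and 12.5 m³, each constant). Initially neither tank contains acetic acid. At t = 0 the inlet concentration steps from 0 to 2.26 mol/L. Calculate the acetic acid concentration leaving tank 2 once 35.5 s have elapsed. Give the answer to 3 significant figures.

Time constants: τᵢ = Vᵢ/Q for each well-mixed tank.
τ₁ = 4.75/0.538 = 8.8290 s; τ₂ = 12.5/0.538 = 23.234 s.
Tank 1: C₁ = C_in(1 − e^(−t/τ₁)). Tank 2 (τ₁ ≠ τ₂): C₂ = C_in[1 − (τ₁ e^(−t/τ₁) − τ₂ e^(−t/τ₂))/(τ₁ − τ₂)].
At t = 35.5: e^(−t/τ₁) = 0.017938, e^(−t/τ₂) = 0.21699.
C₂ = 2.26·[1 − (8.8290·0.017938 − 23.234·0.21699)/(-14.405)] = 2.26·0.66102 = 1.4939 mol/L.

1.49 mol/L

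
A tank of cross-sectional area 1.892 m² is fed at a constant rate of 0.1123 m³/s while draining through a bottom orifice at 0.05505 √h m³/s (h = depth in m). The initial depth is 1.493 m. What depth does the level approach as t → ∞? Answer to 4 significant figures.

A dh/dt = Q_in − 0.05505 √h. Steady state requires inflow = outflow:
Q_in = 0.05505 √h_ss ⇒ √h_ss = 0.1123/0.05505 = 2.03996.
h_ss = 2.03996² = 4.16145 m. (Since h₀ = 1.493 m < h_ss, the level will rise toward this value.)

4.161 m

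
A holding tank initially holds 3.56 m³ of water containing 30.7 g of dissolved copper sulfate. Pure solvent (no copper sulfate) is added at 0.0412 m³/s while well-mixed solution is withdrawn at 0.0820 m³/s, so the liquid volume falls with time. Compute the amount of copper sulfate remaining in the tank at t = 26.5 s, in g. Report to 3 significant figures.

14.8 g

Let m(t) be the amount of copper sulfate. Volume: V(t) = V₀ + (Q_in − Q_out) t = 3.56 − 0.040800 t; V(26.5) = 2.4788 m³.
Solute balance: dm/dt = 0 − Q_out C = −Q_out m/V(t).
dm/m = −Q_out dt/(V₀ − 0.040800 t); integrating gives ln(m/m₀) = −(Q_out/(Q_in−Q_out)) ln(V/V₀).
m = m₀ (V₀/V)^(Q_out/(Q_in−Q_out)) = 30.7 × (3.56/2.4788)^(-2.0098) = 14.831 g.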